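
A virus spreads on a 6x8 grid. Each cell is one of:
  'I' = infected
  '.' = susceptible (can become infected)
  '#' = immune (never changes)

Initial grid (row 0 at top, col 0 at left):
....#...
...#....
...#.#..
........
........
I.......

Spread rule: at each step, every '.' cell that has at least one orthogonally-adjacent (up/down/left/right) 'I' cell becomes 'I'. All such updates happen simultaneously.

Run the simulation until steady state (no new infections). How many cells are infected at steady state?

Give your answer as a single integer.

Answer: 44

Derivation:
Step 0 (initial): 1 infected
Step 1: +2 new -> 3 infected
Step 2: +3 new -> 6 infected
Step 3: +4 new -> 10 infected
Step 4: +5 new -> 15 infected
Step 5: +6 new -> 21 infected
Step 6: +5 new -> 26 infected
Step 7: +5 new -> 31 infected
Step 8: +4 new -> 35 infected
Step 9: +3 new -> 38 infected
Step 10: +3 new -> 41 infected
Step 11: +2 new -> 43 infected
Step 12: +1 new -> 44 infected
Step 13: +0 new -> 44 infected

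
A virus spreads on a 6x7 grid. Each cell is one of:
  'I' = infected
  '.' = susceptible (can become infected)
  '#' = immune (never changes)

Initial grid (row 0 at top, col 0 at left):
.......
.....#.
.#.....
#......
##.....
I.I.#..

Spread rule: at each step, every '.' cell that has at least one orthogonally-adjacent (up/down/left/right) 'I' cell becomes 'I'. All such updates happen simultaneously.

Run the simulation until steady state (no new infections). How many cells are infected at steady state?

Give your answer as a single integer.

Step 0 (initial): 2 infected
Step 1: +3 new -> 5 infected
Step 2: +2 new -> 7 infected
Step 3: +4 new -> 11 infected
Step 4: +4 new -> 15 infected
Step 5: +7 new -> 22 infected
Step 6: +7 new -> 29 infected
Step 7: +4 new -> 33 infected
Step 8: +2 new -> 35 infected
Step 9: +1 new -> 36 infected
Step 10: +0 new -> 36 infected

Answer: 36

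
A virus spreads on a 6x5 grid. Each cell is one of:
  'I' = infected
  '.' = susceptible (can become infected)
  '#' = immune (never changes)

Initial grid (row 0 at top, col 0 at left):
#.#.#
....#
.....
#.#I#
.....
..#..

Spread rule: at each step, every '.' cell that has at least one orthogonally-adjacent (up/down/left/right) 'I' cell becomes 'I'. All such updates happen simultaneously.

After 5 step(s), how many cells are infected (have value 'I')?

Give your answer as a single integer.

Answer: 22

Derivation:
Step 0 (initial): 1 infected
Step 1: +2 new -> 3 infected
Step 2: +6 new -> 9 infected
Step 3: +5 new -> 14 infected
Step 4: +5 new -> 19 infected
Step 5: +3 new -> 22 infected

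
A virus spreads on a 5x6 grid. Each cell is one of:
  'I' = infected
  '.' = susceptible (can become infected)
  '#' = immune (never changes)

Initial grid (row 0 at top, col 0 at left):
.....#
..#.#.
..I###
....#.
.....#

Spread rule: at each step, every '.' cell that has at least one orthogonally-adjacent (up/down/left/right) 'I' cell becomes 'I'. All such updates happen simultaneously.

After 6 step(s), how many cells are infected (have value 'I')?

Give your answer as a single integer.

Step 0 (initial): 1 infected
Step 1: +2 new -> 3 infected
Step 2: +5 new -> 8 infected
Step 3: +5 new -> 13 infected
Step 4: +4 new -> 17 infected
Step 5: +1 new -> 18 infected
Step 6: +2 new -> 20 infected

Answer: 20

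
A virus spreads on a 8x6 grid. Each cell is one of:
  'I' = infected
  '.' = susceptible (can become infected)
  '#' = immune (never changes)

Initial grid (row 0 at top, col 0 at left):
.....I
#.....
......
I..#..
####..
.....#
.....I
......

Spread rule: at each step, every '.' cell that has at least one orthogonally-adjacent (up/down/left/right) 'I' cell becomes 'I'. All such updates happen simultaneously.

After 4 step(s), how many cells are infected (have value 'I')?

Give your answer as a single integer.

Step 0 (initial): 3 infected
Step 1: +6 new -> 9 infected
Step 2: +8 new -> 17 infected
Step 3: +10 new -> 27 infected
Step 4: +8 new -> 35 infected

Answer: 35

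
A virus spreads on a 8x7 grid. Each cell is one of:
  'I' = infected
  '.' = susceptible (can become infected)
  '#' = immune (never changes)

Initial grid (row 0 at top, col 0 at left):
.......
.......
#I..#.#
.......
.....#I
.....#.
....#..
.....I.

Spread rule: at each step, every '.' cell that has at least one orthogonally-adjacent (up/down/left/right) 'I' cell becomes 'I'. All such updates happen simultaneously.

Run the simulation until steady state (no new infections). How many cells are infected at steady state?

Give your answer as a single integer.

Answer: 50

Derivation:
Step 0 (initial): 3 infected
Step 1: +8 new -> 11 infected
Step 2: +10 new -> 21 infected
Step 3: +11 new -> 32 infected
Step 4: +11 new -> 43 infected
Step 5: +6 new -> 49 infected
Step 6: +1 new -> 50 infected
Step 7: +0 new -> 50 infected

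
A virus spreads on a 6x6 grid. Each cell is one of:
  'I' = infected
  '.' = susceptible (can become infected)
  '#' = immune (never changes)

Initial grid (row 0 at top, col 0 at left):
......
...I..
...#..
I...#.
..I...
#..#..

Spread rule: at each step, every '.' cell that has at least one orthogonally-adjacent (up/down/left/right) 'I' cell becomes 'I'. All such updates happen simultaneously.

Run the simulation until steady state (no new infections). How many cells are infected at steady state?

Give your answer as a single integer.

Step 0 (initial): 3 infected
Step 1: +10 new -> 13 infected
Step 2: +11 new -> 24 infected
Step 3: +6 new -> 30 infected
Step 4: +2 new -> 32 infected
Step 5: +0 new -> 32 infected

Answer: 32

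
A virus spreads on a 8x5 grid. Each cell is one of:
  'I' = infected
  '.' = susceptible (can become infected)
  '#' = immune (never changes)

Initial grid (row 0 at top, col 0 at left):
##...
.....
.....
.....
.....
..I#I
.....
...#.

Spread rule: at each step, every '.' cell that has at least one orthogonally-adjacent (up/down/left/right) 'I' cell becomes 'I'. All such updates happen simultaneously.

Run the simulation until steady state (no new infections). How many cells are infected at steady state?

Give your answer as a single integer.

Answer: 36

Derivation:
Step 0 (initial): 2 infected
Step 1: +5 new -> 7 infected
Step 2: +9 new -> 16 infected
Step 3: +7 new -> 23 infected
Step 4: +6 new -> 29 infected
Step 5: +5 new -> 34 infected
Step 6: +2 new -> 36 infected
Step 7: +0 new -> 36 infected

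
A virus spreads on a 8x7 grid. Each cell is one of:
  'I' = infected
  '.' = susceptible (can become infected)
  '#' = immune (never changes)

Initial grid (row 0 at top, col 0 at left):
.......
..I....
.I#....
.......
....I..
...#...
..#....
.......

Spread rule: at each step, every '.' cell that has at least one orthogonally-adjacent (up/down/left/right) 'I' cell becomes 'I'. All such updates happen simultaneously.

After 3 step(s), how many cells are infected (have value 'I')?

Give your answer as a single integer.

Step 0 (initial): 3 infected
Step 1: +9 new -> 12 infected
Step 2: +15 new -> 27 infected
Step 3: +12 new -> 39 infected

Answer: 39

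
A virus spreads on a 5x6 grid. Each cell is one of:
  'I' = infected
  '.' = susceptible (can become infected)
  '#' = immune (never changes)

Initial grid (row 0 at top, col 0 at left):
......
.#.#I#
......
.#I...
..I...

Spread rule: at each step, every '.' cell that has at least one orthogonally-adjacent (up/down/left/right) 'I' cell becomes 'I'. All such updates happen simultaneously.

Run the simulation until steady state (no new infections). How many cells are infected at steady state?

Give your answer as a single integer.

Answer: 26

Derivation:
Step 0 (initial): 3 infected
Step 1: +6 new -> 9 infected
Step 2: +9 new -> 18 infected
Step 3: +5 new -> 23 infected
Step 4: +2 new -> 25 infected
Step 5: +1 new -> 26 infected
Step 6: +0 new -> 26 infected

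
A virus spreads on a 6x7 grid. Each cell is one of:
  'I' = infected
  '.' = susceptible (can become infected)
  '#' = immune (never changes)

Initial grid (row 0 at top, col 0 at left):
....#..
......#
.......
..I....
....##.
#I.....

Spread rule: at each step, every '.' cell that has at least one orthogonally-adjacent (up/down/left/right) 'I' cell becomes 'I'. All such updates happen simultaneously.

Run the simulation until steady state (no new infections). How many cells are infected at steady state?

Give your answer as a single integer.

Step 0 (initial): 2 infected
Step 1: +6 new -> 8 infected
Step 2: +8 new -> 16 infected
Step 3: +7 new -> 23 infected
Step 4: +7 new -> 30 infected
Step 5: +5 new -> 35 infected
Step 6: +1 new -> 36 infected
Step 7: +1 new -> 37 infected
Step 8: +0 new -> 37 infected

Answer: 37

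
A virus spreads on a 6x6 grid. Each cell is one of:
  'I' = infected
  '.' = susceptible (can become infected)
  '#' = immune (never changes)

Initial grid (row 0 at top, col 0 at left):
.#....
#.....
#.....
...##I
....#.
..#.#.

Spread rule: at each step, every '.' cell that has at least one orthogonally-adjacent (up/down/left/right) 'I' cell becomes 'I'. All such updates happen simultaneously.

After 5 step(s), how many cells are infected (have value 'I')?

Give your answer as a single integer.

Step 0 (initial): 1 infected
Step 1: +2 new -> 3 infected
Step 2: +3 new -> 6 infected
Step 3: +3 new -> 9 infected
Step 4: +3 new -> 12 infected
Step 5: +4 new -> 16 infected

Answer: 16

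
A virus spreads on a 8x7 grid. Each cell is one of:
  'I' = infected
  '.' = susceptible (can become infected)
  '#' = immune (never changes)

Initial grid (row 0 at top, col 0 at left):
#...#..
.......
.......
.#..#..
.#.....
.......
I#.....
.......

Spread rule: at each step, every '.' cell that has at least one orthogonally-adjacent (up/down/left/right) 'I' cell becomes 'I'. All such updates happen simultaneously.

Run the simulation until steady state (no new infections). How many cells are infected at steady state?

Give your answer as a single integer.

Step 0 (initial): 1 infected
Step 1: +2 new -> 3 infected
Step 2: +3 new -> 6 infected
Step 3: +3 new -> 9 infected
Step 4: +5 new -> 14 infected
Step 5: +7 new -> 21 infected
Step 6: +7 new -> 28 infected
Step 7: +7 new -> 35 infected
Step 8: +6 new -> 41 infected
Step 9: +4 new -> 45 infected
Step 10: +2 new -> 47 infected
Step 11: +2 new -> 49 infected
Step 12: +1 new -> 50 infected
Step 13: +0 new -> 50 infected

Answer: 50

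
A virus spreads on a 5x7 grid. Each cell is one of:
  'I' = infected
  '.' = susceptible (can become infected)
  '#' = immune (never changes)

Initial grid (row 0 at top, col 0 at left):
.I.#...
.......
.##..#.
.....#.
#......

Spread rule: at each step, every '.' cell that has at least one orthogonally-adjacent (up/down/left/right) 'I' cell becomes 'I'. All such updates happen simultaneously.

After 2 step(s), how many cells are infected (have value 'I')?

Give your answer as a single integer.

Step 0 (initial): 1 infected
Step 1: +3 new -> 4 infected
Step 2: +2 new -> 6 infected

Answer: 6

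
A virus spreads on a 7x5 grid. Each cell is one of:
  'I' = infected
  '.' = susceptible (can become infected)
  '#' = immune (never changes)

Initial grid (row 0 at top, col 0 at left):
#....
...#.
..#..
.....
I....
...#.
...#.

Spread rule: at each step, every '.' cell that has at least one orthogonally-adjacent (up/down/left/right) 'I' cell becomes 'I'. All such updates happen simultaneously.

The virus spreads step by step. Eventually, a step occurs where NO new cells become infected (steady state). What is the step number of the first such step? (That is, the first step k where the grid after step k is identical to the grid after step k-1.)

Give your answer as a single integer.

Step 0 (initial): 1 infected
Step 1: +3 new -> 4 infected
Step 2: +5 new -> 9 infected
Step 3: +6 new -> 15 infected
Step 4: +4 new -> 19 infected
Step 5: +5 new -> 24 infected
Step 6: +3 new -> 27 infected
Step 7: +2 new -> 29 infected
Step 8: +1 new -> 30 infected
Step 9: +0 new -> 30 infected

Answer: 9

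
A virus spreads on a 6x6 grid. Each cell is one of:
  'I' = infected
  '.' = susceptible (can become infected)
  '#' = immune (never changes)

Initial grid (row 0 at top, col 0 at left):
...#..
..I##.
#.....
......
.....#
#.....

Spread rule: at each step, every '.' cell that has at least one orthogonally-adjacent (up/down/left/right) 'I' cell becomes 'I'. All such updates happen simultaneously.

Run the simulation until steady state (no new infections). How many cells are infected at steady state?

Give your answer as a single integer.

Answer: 30

Derivation:
Step 0 (initial): 1 infected
Step 1: +3 new -> 4 infected
Step 2: +5 new -> 9 infected
Step 3: +5 new -> 14 infected
Step 4: +6 new -> 20 infected
Step 5: +6 new -> 26 infected
Step 6: +2 new -> 28 infected
Step 7: +2 new -> 30 infected
Step 8: +0 new -> 30 infected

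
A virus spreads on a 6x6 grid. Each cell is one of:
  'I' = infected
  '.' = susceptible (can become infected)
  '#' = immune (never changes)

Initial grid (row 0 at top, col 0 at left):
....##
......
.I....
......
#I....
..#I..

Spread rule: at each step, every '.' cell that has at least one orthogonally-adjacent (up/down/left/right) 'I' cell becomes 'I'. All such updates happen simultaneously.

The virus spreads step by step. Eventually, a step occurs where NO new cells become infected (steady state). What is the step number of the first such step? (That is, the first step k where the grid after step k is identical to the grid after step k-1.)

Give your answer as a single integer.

Step 0 (initial): 3 infected
Step 1: +8 new -> 11 infected
Step 2: +10 new -> 21 infected
Step 3: +6 new -> 27 infected
Step 4: +4 new -> 31 infected
Step 5: +1 new -> 32 infected
Step 6: +0 new -> 32 infected

Answer: 6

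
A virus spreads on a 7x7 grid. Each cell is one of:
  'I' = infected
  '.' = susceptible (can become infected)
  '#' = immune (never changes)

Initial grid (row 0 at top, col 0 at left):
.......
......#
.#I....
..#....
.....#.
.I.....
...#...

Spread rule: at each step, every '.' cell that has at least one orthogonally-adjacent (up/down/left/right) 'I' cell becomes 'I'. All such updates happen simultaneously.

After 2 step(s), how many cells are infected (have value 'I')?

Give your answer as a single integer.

Step 0 (initial): 2 infected
Step 1: +6 new -> 8 infected
Step 2: +11 new -> 19 infected

Answer: 19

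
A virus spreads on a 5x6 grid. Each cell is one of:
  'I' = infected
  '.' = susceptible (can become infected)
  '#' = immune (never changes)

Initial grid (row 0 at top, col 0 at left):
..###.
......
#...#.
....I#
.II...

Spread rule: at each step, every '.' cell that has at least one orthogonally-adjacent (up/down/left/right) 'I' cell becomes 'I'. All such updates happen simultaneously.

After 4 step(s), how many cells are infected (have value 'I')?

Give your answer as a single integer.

Answer: 20

Derivation:
Step 0 (initial): 3 infected
Step 1: +6 new -> 9 infected
Step 2: +5 new -> 14 infected
Step 3: +3 new -> 17 infected
Step 4: +3 new -> 20 infected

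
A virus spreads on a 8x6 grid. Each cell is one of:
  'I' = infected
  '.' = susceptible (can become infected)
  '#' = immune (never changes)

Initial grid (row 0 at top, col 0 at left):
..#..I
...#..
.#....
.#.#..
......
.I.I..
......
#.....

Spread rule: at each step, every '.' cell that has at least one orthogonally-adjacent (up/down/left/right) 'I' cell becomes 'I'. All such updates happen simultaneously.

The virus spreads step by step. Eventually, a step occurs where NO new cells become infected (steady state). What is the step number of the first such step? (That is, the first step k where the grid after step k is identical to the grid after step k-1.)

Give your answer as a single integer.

Answer: 8

Derivation:
Step 0 (initial): 3 infected
Step 1: +9 new -> 12 infected
Step 2: +12 new -> 24 infected
Step 3: +9 new -> 33 infected
Step 4: +4 new -> 37 infected
Step 5: +2 new -> 39 infected
Step 6: +2 new -> 41 infected
Step 7: +1 new -> 42 infected
Step 8: +0 new -> 42 infected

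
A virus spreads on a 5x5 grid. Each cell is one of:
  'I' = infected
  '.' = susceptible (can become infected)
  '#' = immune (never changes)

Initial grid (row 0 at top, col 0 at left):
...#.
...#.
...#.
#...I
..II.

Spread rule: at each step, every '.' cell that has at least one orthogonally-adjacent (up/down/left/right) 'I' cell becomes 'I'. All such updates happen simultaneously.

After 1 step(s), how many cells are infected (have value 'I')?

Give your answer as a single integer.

Step 0 (initial): 3 infected
Step 1: +5 new -> 8 infected

Answer: 8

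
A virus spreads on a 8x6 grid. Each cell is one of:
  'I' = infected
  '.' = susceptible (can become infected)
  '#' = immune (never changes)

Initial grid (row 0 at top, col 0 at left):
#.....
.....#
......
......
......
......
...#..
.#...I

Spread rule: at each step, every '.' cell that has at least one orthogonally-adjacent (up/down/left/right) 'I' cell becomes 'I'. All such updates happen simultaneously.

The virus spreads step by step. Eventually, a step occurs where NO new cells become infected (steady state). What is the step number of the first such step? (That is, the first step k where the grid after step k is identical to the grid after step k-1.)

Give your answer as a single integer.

Step 0 (initial): 1 infected
Step 1: +2 new -> 3 infected
Step 2: +3 new -> 6 infected
Step 3: +3 new -> 9 infected
Step 4: +4 new -> 13 infected
Step 5: +5 new -> 18 infected
Step 6: +5 new -> 23 infected
Step 7: +6 new -> 29 infected
Step 8: +5 new -> 34 infected
Step 9: +5 new -> 39 infected
Step 10: +3 new -> 42 infected
Step 11: +2 new -> 44 infected
Step 12: +0 new -> 44 infected

Answer: 12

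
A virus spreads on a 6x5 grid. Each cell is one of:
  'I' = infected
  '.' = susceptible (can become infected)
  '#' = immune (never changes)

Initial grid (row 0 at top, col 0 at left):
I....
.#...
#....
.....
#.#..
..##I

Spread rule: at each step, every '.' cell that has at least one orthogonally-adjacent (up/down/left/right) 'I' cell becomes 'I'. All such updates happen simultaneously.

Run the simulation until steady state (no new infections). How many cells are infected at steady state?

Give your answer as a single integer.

Answer: 24

Derivation:
Step 0 (initial): 2 infected
Step 1: +3 new -> 5 infected
Step 2: +3 new -> 8 infected
Step 3: +4 new -> 12 infected
Step 4: +6 new -> 18 infected
Step 5: +2 new -> 20 infected
Step 6: +2 new -> 22 infected
Step 7: +1 new -> 23 infected
Step 8: +1 new -> 24 infected
Step 9: +0 new -> 24 infected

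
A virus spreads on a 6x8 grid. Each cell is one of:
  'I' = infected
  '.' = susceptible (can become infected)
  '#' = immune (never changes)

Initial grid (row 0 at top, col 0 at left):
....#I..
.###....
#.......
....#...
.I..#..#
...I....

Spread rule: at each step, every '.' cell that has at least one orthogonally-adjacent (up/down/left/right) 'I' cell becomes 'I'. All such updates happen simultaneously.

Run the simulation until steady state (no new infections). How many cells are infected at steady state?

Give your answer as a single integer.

Answer: 35

Derivation:
Step 0 (initial): 3 infected
Step 1: +9 new -> 12 infected
Step 2: +10 new -> 22 infected
Step 3: +8 new -> 30 infected
Step 4: +4 new -> 34 infected
Step 5: +1 new -> 35 infected
Step 6: +0 new -> 35 infected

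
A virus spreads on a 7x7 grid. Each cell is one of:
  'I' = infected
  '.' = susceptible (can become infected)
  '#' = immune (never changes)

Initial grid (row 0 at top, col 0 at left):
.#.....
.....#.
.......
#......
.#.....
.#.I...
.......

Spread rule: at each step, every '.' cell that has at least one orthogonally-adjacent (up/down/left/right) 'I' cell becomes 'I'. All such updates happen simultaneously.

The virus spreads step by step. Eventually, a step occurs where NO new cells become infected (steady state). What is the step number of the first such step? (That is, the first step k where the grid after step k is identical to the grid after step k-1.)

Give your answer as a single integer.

Step 0 (initial): 1 infected
Step 1: +4 new -> 5 infected
Step 2: +6 new -> 11 infected
Step 3: +7 new -> 18 infected
Step 4: +8 new -> 26 infected
Step 5: +7 new -> 33 infected
Step 6: +6 new -> 39 infected
Step 7: +3 new -> 42 infected
Step 8: +2 new -> 44 infected
Step 9: +0 new -> 44 infected

Answer: 9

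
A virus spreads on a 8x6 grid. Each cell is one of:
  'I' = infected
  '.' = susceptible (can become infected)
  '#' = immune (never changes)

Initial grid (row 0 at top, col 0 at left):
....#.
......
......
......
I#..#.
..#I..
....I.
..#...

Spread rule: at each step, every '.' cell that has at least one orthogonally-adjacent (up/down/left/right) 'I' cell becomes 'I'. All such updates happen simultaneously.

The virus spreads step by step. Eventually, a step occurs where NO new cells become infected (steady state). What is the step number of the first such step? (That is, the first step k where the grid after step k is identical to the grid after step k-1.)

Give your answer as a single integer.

Answer: 8

Derivation:
Step 0 (initial): 3 infected
Step 1: +7 new -> 10 infected
Step 2: +10 new -> 20 infected
Step 3: +8 new -> 28 infected
Step 4: +7 new -> 35 infected
Step 5: +5 new -> 40 infected
Step 6: +2 new -> 42 infected
Step 7: +1 new -> 43 infected
Step 8: +0 new -> 43 infected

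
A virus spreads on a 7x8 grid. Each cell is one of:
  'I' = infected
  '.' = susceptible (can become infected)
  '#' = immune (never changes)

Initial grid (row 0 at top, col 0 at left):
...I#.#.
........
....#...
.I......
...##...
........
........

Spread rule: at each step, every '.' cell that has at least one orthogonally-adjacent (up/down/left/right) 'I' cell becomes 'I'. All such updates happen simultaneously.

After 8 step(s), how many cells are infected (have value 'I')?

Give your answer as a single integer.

Step 0 (initial): 2 infected
Step 1: +6 new -> 8 infected
Step 2: +11 new -> 19 infected
Step 3: +7 new -> 26 infected
Step 4: +7 new -> 33 infected
Step 5: +6 new -> 39 infected
Step 6: +6 new -> 45 infected
Step 7: +3 new -> 48 infected
Step 8: +2 new -> 50 infected

Answer: 50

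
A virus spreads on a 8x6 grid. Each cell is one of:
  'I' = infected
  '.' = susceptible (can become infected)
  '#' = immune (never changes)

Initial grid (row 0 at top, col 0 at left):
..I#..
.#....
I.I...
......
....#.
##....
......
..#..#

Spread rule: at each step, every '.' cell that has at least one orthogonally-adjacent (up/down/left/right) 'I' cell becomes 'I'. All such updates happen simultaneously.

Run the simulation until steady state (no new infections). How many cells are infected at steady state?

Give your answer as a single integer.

Step 0 (initial): 3 infected
Step 1: +7 new -> 10 infected
Step 2: +7 new -> 17 infected
Step 3: +6 new -> 23 infected
Step 4: +5 new -> 28 infected
Step 5: +5 new -> 33 infected
Step 6: +5 new -> 38 infected
Step 7: +3 new -> 41 infected
Step 8: +0 new -> 41 infected

Answer: 41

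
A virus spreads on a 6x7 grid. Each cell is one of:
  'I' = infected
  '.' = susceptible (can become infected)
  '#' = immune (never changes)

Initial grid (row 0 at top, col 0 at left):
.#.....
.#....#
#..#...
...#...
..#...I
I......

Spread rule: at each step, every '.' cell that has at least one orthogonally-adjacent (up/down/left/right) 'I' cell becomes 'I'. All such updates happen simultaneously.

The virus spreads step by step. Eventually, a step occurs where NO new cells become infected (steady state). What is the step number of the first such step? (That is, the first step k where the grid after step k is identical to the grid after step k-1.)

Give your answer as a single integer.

Step 0 (initial): 2 infected
Step 1: +5 new -> 7 infected
Step 2: +7 new -> 14 infected
Step 3: +6 new -> 20 infected
Step 4: +4 new -> 24 infected
Step 5: +3 new -> 27 infected
Step 6: +4 new -> 31 infected
Step 7: +2 new -> 33 infected
Step 8: +0 new -> 33 infected

Answer: 8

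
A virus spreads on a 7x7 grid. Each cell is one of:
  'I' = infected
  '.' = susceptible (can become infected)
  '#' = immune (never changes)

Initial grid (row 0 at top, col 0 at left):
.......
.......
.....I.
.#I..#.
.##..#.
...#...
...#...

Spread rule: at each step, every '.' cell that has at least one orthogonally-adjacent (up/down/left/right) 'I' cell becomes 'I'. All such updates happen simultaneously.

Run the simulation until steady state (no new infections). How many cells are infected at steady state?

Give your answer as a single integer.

Step 0 (initial): 2 infected
Step 1: +5 new -> 7 infected
Step 2: +9 new -> 16 infected
Step 3: +8 new -> 24 infected
Step 4: +6 new -> 30 infected
Step 5: +5 new -> 35 infected
Step 6: +2 new -> 37 infected
Step 7: +2 new -> 39 infected
Step 8: +2 new -> 41 infected
Step 9: +1 new -> 42 infected
Step 10: +0 new -> 42 infected

Answer: 42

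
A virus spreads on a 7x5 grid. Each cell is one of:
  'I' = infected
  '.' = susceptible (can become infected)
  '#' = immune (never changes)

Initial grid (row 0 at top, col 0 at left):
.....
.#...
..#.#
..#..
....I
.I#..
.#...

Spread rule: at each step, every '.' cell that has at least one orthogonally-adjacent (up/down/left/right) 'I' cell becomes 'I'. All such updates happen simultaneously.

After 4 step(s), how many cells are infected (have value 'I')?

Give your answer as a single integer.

Answer: 21

Derivation:
Step 0 (initial): 2 infected
Step 1: +5 new -> 7 infected
Step 2: +7 new -> 14 infected
Step 3: +4 new -> 18 infected
Step 4: +3 new -> 21 infected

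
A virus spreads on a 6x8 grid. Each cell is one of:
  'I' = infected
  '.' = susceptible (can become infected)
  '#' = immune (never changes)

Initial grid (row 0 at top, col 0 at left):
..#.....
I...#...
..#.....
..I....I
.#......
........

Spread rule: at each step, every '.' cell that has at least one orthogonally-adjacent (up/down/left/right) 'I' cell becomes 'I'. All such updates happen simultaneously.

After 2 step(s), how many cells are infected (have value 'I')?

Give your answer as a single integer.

Step 0 (initial): 3 infected
Step 1: +9 new -> 12 infected
Step 2: +13 new -> 25 infected

Answer: 25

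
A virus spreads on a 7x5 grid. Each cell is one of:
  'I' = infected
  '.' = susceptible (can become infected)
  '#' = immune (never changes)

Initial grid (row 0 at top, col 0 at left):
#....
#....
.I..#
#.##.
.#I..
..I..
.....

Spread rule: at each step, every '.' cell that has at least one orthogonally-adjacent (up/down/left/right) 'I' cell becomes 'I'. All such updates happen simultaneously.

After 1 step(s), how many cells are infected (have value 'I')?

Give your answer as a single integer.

Step 0 (initial): 3 infected
Step 1: +8 new -> 11 infected

Answer: 11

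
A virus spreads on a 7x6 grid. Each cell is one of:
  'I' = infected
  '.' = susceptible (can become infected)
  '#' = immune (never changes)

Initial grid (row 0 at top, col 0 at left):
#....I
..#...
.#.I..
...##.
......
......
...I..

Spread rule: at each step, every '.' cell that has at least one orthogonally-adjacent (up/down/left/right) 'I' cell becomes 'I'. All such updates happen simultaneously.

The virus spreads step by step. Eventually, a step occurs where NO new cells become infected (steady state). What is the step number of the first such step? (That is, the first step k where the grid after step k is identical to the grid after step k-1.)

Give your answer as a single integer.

Answer: 7

Derivation:
Step 0 (initial): 3 infected
Step 1: +8 new -> 11 infected
Step 2: +9 new -> 20 infected
Step 3: +8 new -> 28 infected
Step 4: +5 new -> 33 infected
Step 5: +3 new -> 36 infected
Step 6: +1 new -> 37 infected
Step 7: +0 new -> 37 infected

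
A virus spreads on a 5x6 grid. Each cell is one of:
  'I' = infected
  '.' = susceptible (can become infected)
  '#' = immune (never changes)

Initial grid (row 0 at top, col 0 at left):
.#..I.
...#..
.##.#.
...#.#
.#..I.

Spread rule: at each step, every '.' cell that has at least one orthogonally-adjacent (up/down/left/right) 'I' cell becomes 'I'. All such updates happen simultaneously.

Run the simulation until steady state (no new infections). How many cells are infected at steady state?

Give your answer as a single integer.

Step 0 (initial): 2 infected
Step 1: +6 new -> 8 infected
Step 2: +3 new -> 11 infected
Step 3: +3 new -> 14 infected
Step 4: +2 new -> 16 infected
Step 5: +2 new -> 18 infected
Step 6: +3 new -> 21 infected
Step 7: +0 new -> 21 infected

Answer: 21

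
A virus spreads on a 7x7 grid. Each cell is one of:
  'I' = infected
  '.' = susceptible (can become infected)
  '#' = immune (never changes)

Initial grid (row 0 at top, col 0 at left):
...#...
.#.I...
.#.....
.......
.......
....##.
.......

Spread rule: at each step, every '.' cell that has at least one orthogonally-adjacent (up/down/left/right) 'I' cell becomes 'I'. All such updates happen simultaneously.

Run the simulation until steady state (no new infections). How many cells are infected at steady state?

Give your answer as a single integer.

Answer: 44

Derivation:
Step 0 (initial): 1 infected
Step 1: +3 new -> 4 infected
Step 2: +6 new -> 10 infected
Step 3: +7 new -> 17 infected
Step 4: +8 new -> 25 infected
Step 5: +7 new -> 32 infected
Step 6: +6 new -> 38 infected
Step 7: +4 new -> 42 infected
Step 8: +2 new -> 44 infected
Step 9: +0 new -> 44 infected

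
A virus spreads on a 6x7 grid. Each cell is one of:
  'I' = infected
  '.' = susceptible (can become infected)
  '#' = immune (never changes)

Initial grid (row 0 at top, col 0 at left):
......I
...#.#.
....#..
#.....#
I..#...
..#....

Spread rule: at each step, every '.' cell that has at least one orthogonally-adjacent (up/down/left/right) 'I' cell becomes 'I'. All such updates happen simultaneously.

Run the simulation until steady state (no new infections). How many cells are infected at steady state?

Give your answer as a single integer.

Answer: 35

Derivation:
Step 0 (initial): 2 infected
Step 1: +4 new -> 6 infected
Step 2: +5 new -> 11 infected
Step 3: +5 new -> 16 infected
Step 4: +6 new -> 22 infected
Step 5: +6 new -> 28 infected
Step 6: +4 new -> 32 infected
Step 7: +2 new -> 34 infected
Step 8: +1 new -> 35 infected
Step 9: +0 new -> 35 infected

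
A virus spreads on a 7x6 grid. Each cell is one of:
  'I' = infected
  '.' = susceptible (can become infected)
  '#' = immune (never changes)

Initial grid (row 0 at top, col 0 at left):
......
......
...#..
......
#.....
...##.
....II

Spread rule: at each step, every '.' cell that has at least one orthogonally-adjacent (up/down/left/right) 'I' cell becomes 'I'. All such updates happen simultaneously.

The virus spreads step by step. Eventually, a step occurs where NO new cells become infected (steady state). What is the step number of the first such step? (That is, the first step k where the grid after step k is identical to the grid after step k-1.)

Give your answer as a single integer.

Step 0 (initial): 2 infected
Step 1: +2 new -> 4 infected
Step 2: +2 new -> 6 infected
Step 3: +4 new -> 10 infected
Step 4: +6 new -> 16 infected
Step 5: +6 new -> 22 infected
Step 6: +4 new -> 26 infected
Step 7: +5 new -> 31 infected
Step 8: +4 new -> 35 infected
Step 9: +2 new -> 37 infected
Step 10: +1 new -> 38 infected
Step 11: +0 new -> 38 infected

Answer: 11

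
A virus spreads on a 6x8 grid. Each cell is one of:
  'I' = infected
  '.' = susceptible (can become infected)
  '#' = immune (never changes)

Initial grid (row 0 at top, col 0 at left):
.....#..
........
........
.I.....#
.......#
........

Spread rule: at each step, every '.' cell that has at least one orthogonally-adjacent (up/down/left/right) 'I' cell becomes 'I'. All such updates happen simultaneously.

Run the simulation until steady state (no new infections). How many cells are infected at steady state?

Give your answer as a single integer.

Step 0 (initial): 1 infected
Step 1: +4 new -> 5 infected
Step 2: +7 new -> 12 infected
Step 3: +8 new -> 20 infected
Step 4: +7 new -> 27 infected
Step 5: +6 new -> 33 infected
Step 6: +5 new -> 38 infected
Step 7: +3 new -> 41 infected
Step 8: +3 new -> 44 infected
Step 9: +1 new -> 45 infected
Step 10: +0 new -> 45 infected

Answer: 45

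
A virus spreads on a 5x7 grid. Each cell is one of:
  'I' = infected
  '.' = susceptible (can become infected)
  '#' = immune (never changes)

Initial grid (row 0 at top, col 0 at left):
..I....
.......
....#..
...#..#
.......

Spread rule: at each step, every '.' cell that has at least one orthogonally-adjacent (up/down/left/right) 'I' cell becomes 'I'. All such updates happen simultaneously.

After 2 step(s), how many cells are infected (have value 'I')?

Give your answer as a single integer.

Answer: 9

Derivation:
Step 0 (initial): 1 infected
Step 1: +3 new -> 4 infected
Step 2: +5 new -> 9 infected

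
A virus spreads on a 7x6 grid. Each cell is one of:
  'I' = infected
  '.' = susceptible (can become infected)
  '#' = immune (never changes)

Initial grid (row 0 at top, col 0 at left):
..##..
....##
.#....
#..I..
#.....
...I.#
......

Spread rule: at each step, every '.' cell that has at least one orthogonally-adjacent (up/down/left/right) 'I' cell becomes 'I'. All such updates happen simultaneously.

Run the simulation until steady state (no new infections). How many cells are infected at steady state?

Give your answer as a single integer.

Step 0 (initial): 2 infected
Step 1: +7 new -> 9 infected
Step 2: +10 new -> 19 infected
Step 3: +7 new -> 26 infected
Step 4: +2 new -> 28 infected
Step 5: +2 new -> 30 infected
Step 6: +2 new -> 32 infected
Step 7: +0 new -> 32 infected

Answer: 32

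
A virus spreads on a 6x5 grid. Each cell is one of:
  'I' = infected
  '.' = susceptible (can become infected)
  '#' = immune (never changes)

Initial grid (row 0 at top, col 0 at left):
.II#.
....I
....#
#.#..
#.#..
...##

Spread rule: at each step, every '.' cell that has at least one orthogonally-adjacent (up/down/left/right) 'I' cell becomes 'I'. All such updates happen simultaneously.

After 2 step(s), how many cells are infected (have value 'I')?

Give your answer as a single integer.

Step 0 (initial): 3 infected
Step 1: +5 new -> 8 infected
Step 2: +4 new -> 12 infected

Answer: 12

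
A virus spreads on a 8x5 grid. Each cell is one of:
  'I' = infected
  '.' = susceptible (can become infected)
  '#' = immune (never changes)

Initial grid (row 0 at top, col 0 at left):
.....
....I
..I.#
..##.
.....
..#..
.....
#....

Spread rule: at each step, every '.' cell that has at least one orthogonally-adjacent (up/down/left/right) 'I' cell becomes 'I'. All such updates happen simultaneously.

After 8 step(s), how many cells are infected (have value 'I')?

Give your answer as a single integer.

Answer: 34

Derivation:
Step 0 (initial): 2 infected
Step 1: +5 new -> 7 infected
Step 2: +5 new -> 12 infected
Step 3: +4 new -> 16 infected
Step 4: +4 new -> 20 infected
Step 5: +3 new -> 23 infected
Step 6: +5 new -> 28 infected
Step 7: +4 new -> 32 infected
Step 8: +2 new -> 34 infected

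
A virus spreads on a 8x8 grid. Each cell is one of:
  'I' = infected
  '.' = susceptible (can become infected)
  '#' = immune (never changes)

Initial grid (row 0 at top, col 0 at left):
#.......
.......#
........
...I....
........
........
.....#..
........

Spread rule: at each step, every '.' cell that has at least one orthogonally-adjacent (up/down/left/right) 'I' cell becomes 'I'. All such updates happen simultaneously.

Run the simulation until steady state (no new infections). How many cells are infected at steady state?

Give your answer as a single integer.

Answer: 61

Derivation:
Step 0 (initial): 1 infected
Step 1: +4 new -> 5 infected
Step 2: +8 new -> 13 infected
Step 3: +12 new -> 25 infected
Step 4: +14 new -> 39 infected
Step 5: +11 new -> 50 infected
Step 6: +6 new -> 56 infected
Step 7: +4 new -> 60 infected
Step 8: +1 new -> 61 infected
Step 9: +0 new -> 61 infected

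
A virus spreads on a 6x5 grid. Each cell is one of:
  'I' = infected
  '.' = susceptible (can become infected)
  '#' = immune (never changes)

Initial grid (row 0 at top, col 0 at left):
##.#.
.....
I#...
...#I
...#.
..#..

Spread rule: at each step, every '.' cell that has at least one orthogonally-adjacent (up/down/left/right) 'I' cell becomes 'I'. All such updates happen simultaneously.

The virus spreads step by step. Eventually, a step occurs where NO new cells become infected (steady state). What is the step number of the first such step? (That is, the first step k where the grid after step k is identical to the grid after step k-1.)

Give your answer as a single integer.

Step 0 (initial): 2 infected
Step 1: +4 new -> 6 infected
Step 2: +6 new -> 12 infected
Step 3: +8 new -> 20 infected
Step 4: +3 new -> 23 infected
Step 5: +0 new -> 23 infected

Answer: 5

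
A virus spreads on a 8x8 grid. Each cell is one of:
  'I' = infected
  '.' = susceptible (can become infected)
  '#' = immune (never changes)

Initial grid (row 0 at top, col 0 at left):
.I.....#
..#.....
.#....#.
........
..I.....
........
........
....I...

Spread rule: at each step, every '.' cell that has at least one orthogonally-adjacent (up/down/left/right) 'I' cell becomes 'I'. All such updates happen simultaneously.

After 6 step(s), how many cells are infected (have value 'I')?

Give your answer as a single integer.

Step 0 (initial): 3 infected
Step 1: +10 new -> 13 infected
Step 2: +15 new -> 28 infected
Step 3: +13 new -> 41 infected
Step 4: +9 new -> 50 infected
Step 5: +6 new -> 56 infected
Step 6: +2 new -> 58 infected

Answer: 58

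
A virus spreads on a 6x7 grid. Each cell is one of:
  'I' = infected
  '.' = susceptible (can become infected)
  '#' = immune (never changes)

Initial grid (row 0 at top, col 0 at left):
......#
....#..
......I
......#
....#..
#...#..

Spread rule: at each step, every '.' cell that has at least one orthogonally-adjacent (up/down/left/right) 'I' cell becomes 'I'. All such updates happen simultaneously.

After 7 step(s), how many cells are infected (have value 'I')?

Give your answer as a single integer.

Step 0 (initial): 1 infected
Step 1: +2 new -> 3 infected
Step 2: +3 new -> 6 infected
Step 3: +4 new -> 10 infected
Step 4: +6 new -> 16 infected
Step 5: +6 new -> 22 infected
Step 6: +6 new -> 28 infected
Step 7: +5 new -> 33 infected

Answer: 33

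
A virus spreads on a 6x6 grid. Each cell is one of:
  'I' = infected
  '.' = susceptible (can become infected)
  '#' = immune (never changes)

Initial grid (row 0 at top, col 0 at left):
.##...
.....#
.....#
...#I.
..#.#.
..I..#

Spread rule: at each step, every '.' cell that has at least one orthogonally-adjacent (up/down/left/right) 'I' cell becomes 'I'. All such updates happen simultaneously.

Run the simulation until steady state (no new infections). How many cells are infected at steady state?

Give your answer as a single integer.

Answer: 28

Derivation:
Step 0 (initial): 2 infected
Step 1: +4 new -> 6 infected
Step 2: +7 new -> 13 infected
Step 3: +5 new -> 18 infected
Step 4: +6 new -> 24 infected
Step 5: +2 new -> 26 infected
Step 6: +1 new -> 27 infected
Step 7: +1 new -> 28 infected
Step 8: +0 new -> 28 infected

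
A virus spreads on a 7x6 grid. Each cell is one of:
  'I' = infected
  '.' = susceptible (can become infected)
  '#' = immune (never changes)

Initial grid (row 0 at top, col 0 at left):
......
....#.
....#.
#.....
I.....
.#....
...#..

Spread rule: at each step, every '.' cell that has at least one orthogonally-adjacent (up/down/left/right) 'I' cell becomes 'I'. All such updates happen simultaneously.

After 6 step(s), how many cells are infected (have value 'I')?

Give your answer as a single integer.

Step 0 (initial): 1 infected
Step 1: +2 new -> 3 infected
Step 2: +3 new -> 6 infected
Step 3: +5 new -> 11 infected
Step 4: +7 new -> 18 infected
Step 5: +7 new -> 25 infected
Step 6: +6 new -> 31 infected

Answer: 31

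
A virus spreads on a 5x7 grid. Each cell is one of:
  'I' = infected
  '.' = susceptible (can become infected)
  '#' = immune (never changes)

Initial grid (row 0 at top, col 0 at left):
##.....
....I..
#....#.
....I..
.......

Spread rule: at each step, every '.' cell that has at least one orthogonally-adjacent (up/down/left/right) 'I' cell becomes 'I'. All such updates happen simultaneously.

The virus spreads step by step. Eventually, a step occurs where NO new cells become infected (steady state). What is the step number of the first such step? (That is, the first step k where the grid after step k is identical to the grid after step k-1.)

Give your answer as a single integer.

Answer: 6

Derivation:
Step 0 (initial): 2 infected
Step 1: +7 new -> 9 infected
Step 2: +9 new -> 18 infected
Step 3: +8 new -> 26 infected
Step 4: +4 new -> 30 infected
Step 5: +1 new -> 31 infected
Step 6: +0 new -> 31 infected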